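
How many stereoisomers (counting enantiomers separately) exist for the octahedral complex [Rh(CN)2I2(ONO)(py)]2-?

8

An octahedron has six vertices in three trans pairs; every non-trans pair is cis.
There are 6 geometric isomers: CN trans, I trans; CN trans, I cis; CN cis, I cis (3 arrangements, 2 chiral); CN cis, I trans.
Of these, 2 lack any improper symmetry element and so occur as enantiomeric pairs, giving 6 + 2 = 8 stereoisomers in total.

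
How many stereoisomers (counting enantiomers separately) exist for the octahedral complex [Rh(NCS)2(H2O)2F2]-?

The distinct arrangements are (5 in all): NCS trans, H2O trans, F trans; NCS cis, H2O cis, F trans; NCS trans, H2O cis, F cis; NCS cis, H2O cis, F cis (chiral); NCS cis, H2O trans, F cis.
One of these lacks any improper symmetry element and so occurs as an enantiomeric pair, giving 5 + 1 = 6 stereoisomers in total.

6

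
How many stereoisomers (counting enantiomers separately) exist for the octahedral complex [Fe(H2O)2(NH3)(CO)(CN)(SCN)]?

In an octahedral complex each vertex has one trans partner and four cis neighbours.
Systematic enumeration (placing each ligand type in turn and discarding arrangements equivalent by rotation or reflection) gives 9 geometric isomers.
Of these, 6 lack any improper symmetry element and so occur as enantiomeric pairs, giving 9 + 6 = 15 stereoisomers in total.

15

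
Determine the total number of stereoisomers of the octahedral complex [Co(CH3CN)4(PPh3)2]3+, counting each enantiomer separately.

2

In an octahedral complex each vertex has one trans partner and four cis neighbours.
The distinct arrangements are (2 in all): PPh3 trans; PPh3 cis.
Each arrangement has an internal mirror plane or centre of symmetry, so none is chiral.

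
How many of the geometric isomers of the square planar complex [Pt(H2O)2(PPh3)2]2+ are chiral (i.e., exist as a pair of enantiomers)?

0

A square has two trans pairs of vertices; adjacent vertices are cis.
There are 2 geometric isomers: H2O cis; H2O trans.
Each arrangement has an internal mirror plane or centre of symmetry, so none is chiral.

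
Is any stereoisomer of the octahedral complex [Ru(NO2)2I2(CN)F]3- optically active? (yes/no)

yes

In an octahedral complex each vertex has one trans partner and four cis neighbours.
Working through the distinct placements yields 6 geometric isomers: NO2 trans, I trans; NO2 cis, I cis (3 arrangements, 2 chiral); NO2 trans, I cis; NO2 cis, I trans.
Of these, 2 lack any improper symmetry element and so occur as enantiomeric pairs, giving 6 + 2 = 8 stereoisomers in total.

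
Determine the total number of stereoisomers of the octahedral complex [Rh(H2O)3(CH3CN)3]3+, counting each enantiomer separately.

An octahedron has six vertices in three trans pairs; every non-trans pair is cis.
Working through the distinct placements yields 2 geometric isomers: H2O mer; H2O fac.
Each arrangement has an internal mirror plane or centre of symmetry, so none is chiral.

2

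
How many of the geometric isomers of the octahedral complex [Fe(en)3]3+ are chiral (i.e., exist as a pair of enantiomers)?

An octahedron has six vertices in three trans pairs; every non-trans pair is cis.
Each en is bidentate and must span two cis positions.
Only one geometric arrangement is possible; it has no improper symmetry element, so it exists as a pair of enantiomers (2 stereoisomers).

1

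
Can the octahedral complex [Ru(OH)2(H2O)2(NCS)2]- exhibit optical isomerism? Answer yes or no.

An octahedron has six vertices in three trans pairs; every non-trans pair is cis.
The distinct arrangements are (5 in all): OH trans, H2O trans, NCS trans; OH cis, H2O trans, NCS cis; OH trans, H2O cis, NCS cis; OH cis, H2O cis, NCS cis (chiral); OH cis, H2O cis, NCS trans.
One of these lacks any improper symmetry element and so occurs as an enantiomeric pair, giving 5 + 1 = 6 stereoisomers in total.

yes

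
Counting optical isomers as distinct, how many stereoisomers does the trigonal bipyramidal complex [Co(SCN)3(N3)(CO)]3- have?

In a trigonal bipyramid the two axial positions differ from the three equatorial ones.
Systematic placement gives 4 geometric isomers: N3 axial, CO axial; N3 equatorial, CO axial; N3 axial, CO equatorial; N3 equatorial, CO equatorial.
Each arrangement has an internal mirror plane or centre of symmetry, so none is chiral.

4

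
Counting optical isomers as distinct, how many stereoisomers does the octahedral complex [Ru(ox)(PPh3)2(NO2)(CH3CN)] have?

6

An octahedron has six vertices in three trans pairs; every non-trans pair is cis.
Each ox is bidentate and must span two cis positions.
Working through the distinct placements yields 4 geometric isomers: PPh3 cis (3 arrangements, 2 chiral); PPh3 trans.
Of these, 2 lack any improper symmetry element and so occur as enantiomeric pairs, giving 4 + 2 = 6 stereoisomers in total.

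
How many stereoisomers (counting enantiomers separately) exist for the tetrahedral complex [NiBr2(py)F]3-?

In a tetrahedral complex all four positions are equivalent and every pair of ligands is adjacent — there is no cis/trans distinction.
Only one geometric arrangement is possible.

1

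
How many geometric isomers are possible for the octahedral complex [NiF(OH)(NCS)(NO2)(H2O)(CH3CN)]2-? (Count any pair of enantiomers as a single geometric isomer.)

15

An octahedron has six vertices in three trans pairs; every non-trans pair is cis.
Systematic enumeration (placing each ligand type in turn and discarding arrangements equivalent by rotation or reflection) gives 15 geometric isomers.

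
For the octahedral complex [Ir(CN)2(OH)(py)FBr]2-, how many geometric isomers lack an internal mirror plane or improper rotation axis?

An octahedron has six vertices in three trans pairs; every non-trans pair is cis.
Exhaustive case analysis gives 9 geometric isomers.
Of these, 6 lack any improper symmetry element and so occur as enantiomeric pairs, giving 9 + 6 = 15 stereoisomers in total.

6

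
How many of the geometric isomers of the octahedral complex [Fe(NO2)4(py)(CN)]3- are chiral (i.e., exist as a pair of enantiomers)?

0

In an octahedral complex each vertex has one trans partner and four cis neighbours.
The distinct arrangements are (2 in all): py and CN mutually cis; py and CN mutually trans.
Each arrangement has an internal mirror plane or centre of symmetry, so none is chiral.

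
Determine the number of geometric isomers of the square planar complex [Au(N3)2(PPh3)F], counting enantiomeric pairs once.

2

Systematic placement gives 2 geometric isomers: N3 cis; N3 trans.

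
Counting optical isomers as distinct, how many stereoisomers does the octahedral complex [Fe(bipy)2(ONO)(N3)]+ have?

3

An octahedron has six vertices in three trans pairs; every non-trans pair is cis.
Each bipy is bidentate and must span two cis positions.
The distinct arrangements are (2 in all): ONO and N3 mutually trans; ONO and N3 mutually cis (chiral).
One of these lacks any improper symmetry element and so occurs as an enantiomeric pair, giving 2 + 1 = 3 stereoisomers in total.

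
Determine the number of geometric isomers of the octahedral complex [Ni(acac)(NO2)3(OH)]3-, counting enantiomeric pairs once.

An octahedron has six vertices in three trans pairs; every non-trans pair is cis.
Each acac is bidentate and must span two cis positions.
There are 2 geometric isomers: NO2 mer; NO2 fac.

2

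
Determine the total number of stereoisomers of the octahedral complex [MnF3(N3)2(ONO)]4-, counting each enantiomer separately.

In an octahedral complex each vertex has one trans partner and four cis neighbours.
There are 3 geometric isomers: F mer, N3 cis; F mer, N3 trans; F fac, N3 cis.
Each arrangement has an internal mirror plane or centre of symmetry, so none is chiral.

3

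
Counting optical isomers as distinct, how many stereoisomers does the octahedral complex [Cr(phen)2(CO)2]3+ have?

3

In an octahedral complex each vertex has one trans partner and four cis neighbours.
Each phen is bidentate and must span two cis positions.
Systematic placement gives 2 geometric isomers: CO trans; CO cis (chiral).
One of these lacks any improper symmetry element and so occurs as an enantiomeric pair, giving 2 + 1 = 3 stereoisomers in total.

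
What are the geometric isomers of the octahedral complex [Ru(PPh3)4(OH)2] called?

The six octahedral sites form three mutually perpendicular trans pairs.
Systematic placement gives 2 geometric isomers: OH trans; OH cis.

cis and trans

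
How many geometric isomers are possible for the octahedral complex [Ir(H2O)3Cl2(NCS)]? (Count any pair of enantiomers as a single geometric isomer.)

An octahedron has six vertices in three trans pairs; every non-trans pair is cis.
The distinct arrangements are (3 in all): H2O mer, Cl trans; H2O fac, Cl cis; H2O mer, Cl cis.

3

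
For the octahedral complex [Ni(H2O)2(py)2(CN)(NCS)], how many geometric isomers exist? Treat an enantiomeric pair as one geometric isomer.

The distinct arrangements are (6 in all): H2O cis, py trans; H2O cis, py cis (3 arrangements, 2 chiral); H2O trans, py trans; H2O trans, py cis.

6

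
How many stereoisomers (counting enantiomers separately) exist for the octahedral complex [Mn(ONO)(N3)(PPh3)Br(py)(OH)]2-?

Placing the ligands in turn and identifying arrangements related by rotation or reflection leaves 15 distinct geometric isomers.
Of these, 15 lack any improper symmetry element and so occur as enantiomeric pairs, giving 15 + 15 = 30 stereoisomers in total.

30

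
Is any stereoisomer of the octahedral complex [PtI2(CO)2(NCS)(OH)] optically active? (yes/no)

In an octahedral complex each vertex has one trans partner and four cis neighbours.
There are 6 geometric isomers: I trans, CO trans; I cis, CO trans; I cis, CO cis (3 arrangements, 2 chiral); I trans, CO cis.
Of these, 2 lack any improper symmetry element and so occur as enantiomeric pairs, giving 6 + 2 = 8 stereoisomers in total.

yes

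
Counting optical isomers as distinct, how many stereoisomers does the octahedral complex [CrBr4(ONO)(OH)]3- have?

The distinct arrangements are (2 in all): ONO and OH mutually trans; ONO and OH mutually cis.
Each arrangement has an internal mirror plane or centre of symmetry, so none is chiral.

2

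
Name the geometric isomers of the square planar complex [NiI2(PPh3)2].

In a square planar complex each vertex has one trans partner and two cis neighbours.
Working through the distinct placements yields 2 geometric isomers: I cis; I trans.

cis and trans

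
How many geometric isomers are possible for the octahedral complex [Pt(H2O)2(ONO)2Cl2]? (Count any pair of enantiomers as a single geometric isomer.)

5

An octahedron has six vertices in three trans pairs; every non-trans pair is cis.
Systematic placement gives 5 geometric isomers: H2O trans, ONO trans, Cl trans; H2O cis, ONO cis, Cl trans; H2O cis, ONO trans, Cl cis; H2O cis, ONO cis, Cl cis (chiral); H2O trans, ONO cis, Cl cis.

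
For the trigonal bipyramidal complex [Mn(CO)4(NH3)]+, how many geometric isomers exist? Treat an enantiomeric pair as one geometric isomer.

In a trigonal bipyramid the two axial positions differ from the three equatorial ones.
The distinct arrangements are (2 in all): NH3 equatorial; NH3 axial.

2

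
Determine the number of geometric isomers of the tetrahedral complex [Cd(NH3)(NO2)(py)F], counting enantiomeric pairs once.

In a tetrahedral complex all four positions are equivalent and every pair of ligands is adjacent — there is no cis/trans distinction.
Only one geometric arrangement is possible; it has no improper symmetry element, so it exists as a pair of enantiomers (2 stereoisomers).

1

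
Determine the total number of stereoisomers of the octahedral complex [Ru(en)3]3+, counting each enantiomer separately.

2

The six octahedral sites form three mutually perpendicular trans pairs.
Each en is bidentate and must span two cis positions.
Only one geometric arrangement is possible; it has no improper symmetry element, so it exists as a pair of enantiomers (2 stereoisomers).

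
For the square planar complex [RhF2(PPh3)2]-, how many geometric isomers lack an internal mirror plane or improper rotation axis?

0

A square has two trans pairs of vertices; adjacent vertices are cis.
There are 2 geometric isomers: F cis; F trans.
Each arrangement has an internal mirror plane or centre of symmetry, so none is chiral.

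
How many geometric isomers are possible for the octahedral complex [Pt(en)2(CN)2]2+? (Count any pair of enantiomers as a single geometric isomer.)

2

The six octahedral sites form three mutually perpendicular trans pairs.
Each en is bidentate and must span two cis positions.
There are 2 geometric isomers: CN trans; CN cis (chiral).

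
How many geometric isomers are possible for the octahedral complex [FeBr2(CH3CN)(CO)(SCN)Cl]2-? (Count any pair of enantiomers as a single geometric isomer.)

9

In an octahedral complex each vertex has one trans partner and four cis neighbours.
Systematic enumeration (placing each ligand type in turn and discarding arrangements equivalent by rotation or reflection) gives 9 geometric isomers.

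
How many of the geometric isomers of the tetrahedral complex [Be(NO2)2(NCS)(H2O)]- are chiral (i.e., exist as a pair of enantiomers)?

0

All four vertices of a tetrahedron are equivalent and mutually adjacent, so cis/trans isomerism cannot arise.
Only one geometric arrangement is possible.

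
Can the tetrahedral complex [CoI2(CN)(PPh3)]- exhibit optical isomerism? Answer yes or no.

All four vertices of a tetrahedron are equivalent and mutually adjacent, so cis/trans isomerism cannot arise.
Only one geometric arrangement is possible.

no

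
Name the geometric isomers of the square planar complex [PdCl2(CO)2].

A square has two trans pairs of vertices; adjacent vertices are cis.
Working through the distinct placements yields 2 geometric isomers: Cl cis; Cl trans.

cis and trans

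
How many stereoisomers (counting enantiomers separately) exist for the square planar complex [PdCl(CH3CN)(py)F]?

In a square planar complex each vertex has one trans partner and two cis neighbours.
There are 3 geometric isomers: (CH3CN/F trans, Cl/py trans); (CH3CN/py trans, Cl/F trans); (CH3CN/Cl trans, F/py trans).
Each arrangement has an internal mirror plane or centre of symmetry, so none is chiral.

3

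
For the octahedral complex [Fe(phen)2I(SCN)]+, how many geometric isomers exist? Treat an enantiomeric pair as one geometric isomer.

2

An octahedron has six vertices in three trans pairs; every non-trans pair is cis.
Each phen is bidentate and must span two cis positions.
Working through the distinct placements yields 2 geometric isomers: I and SCN mutually trans; I and SCN mutually cis (chiral).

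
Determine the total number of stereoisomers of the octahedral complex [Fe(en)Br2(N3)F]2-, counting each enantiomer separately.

The six octahedral sites form three mutually perpendicular trans pairs.
Each en is bidentate and must span two cis positions.
Systematic placement gives 4 geometric isomers: Br trans; Br cis (3 arrangements, 2 chiral).
Of these, 2 lack any improper symmetry element and so occur as enantiomeric pairs, giving 4 + 2 = 6 stereoisomers in total.

6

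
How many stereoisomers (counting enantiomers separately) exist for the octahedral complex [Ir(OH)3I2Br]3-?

3

In an octahedral complex each vertex has one trans partner and four cis neighbours.
Systematic placement gives 3 geometric isomers: OH mer, I cis; OH mer, I trans; OH fac, I cis.
Each arrangement has an internal mirror plane or centre of symmetry, so none is chiral.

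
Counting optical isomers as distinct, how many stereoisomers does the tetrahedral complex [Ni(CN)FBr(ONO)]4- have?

2

All four vertices of a tetrahedron are equivalent and mutually adjacent, so cis/trans isomerism cannot arise.
Only one geometric arrangement is possible; it has no improper symmetry element, so it exists as a pair of enantiomers (2 stereoisomers).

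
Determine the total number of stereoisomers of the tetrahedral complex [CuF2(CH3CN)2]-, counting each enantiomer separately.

All four vertices of a tetrahedron are equivalent and mutually adjacent, so cis/trans isomerism cannot arise.
Only one geometric arrangement is possible.

1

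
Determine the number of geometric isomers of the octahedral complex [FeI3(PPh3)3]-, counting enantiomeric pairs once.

2

There are 2 geometric isomers: I mer; I fac.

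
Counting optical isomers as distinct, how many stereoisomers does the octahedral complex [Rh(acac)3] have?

Each acac is bidentate and must span two cis positions.
Only one geometric arrangement is possible; it has no improper symmetry element, so it exists as a pair of enantiomers (2 stereoisomers).

2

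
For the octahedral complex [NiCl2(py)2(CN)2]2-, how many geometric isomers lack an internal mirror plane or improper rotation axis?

1

Working through the distinct placements yields 5 geometric isomers: Cl trans, py trans, CN trans; Cl cis, py cis, CN trans; Cl cis, py trans, CN cis; Cl cis, py cis, CN cis (chiral); Cl trans, py cis, CN cis.
One of these lacks any improper symmetry element and so occurs as an enantiomeric pair, giving 5 + 1 = 6 stereoisomers in total.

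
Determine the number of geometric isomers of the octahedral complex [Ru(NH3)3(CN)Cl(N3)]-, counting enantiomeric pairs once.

4

An octahedron has six vertices in three trans pairs; every non-trans pair is cis.
Working through the distinct placements yields 4 geometric isomers: NH3 mer (3 arrangements); NH3 fac (chiral).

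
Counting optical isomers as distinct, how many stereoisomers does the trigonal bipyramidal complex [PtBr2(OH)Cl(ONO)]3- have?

A trigonal bipyramid has two axial and three equatorial sites, which are chemically inequivalent.
Placing the ligands in turn and identifying arrangements related by rotation or reflection leaves 7 distinct geometric isomers.
Of these, 3 lack any improper symmetry element and so occur as enantiomeric pairs, giving 7 + 3 = 10 stereoisomers in total.

10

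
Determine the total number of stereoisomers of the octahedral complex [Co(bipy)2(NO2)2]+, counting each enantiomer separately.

3

The six octahedral sites form three mutually perpendicular trans pairs.
Each bipy is bidentate and must span two cis positions.
Systematic placement gives 2 geometric isomers: NO2 trans; NO2 cis (chiral).
One of these lacks any improper symmetry element and so occurs as an enantiomeric pair, giving 2 + 1 = 3 stereoisomers in total.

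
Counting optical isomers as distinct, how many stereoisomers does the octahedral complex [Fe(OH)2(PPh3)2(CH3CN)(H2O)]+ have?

In an octahedral complex each vertex has one trans partner and four cis neighbours.
There are 6 geometric isomers: OH trans, PPh3 trans; OH cis, PPh3 cis (3 arrangements, 2 chiral); OH cis, PPh3 trans; OH trans, PPh3 cis.
Of these, 2 lack any improper symmetry element and so occur as enantiomeric pairs, giving 6 + 2 = 8 stereoisomers in total.

8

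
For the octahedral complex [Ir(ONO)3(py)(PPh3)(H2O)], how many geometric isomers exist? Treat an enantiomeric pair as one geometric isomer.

4

In an octahedral complex each vertex has one trans partner and four cis neighbours.
Systematic placement gives 4 geometric isomers: ONO mer (3 arrangements); ONO fac (chiral).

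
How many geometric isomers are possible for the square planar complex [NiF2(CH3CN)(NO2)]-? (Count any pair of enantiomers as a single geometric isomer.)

There are 2 geometric isomers: F cis; F trans.

2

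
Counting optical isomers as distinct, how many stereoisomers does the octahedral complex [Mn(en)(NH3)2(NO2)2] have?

4

The six octahedral sites form three mutually perpendicular trans pairs.
Each en is bidentate and must span two cis positions.
There are 3 geometric isomers: NH3 trans, NO2 cis; NH3 cis, NO2 cis (chiral); NH3 cis, NO2 trans.
One of these lacks any improper symmetry element and so occurs as an enantiomeric pair, giving 3 + 1 = 4 stereoisomers in total.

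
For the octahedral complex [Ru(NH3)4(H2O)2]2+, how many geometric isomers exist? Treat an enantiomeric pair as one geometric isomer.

2

In an octahedral complex each vertex has one trans partner and four cis neighbours.
The distinct arrangements are (2 in all): H2O trans; H2O cis.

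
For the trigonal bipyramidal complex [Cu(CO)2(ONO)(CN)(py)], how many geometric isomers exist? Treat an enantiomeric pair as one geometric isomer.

7

In a trigonal bipyramid the two axial positions differ from the three equatorial ones.
Placing the ligands in turn and identifying arrangements related by rotation or reflection leaves 7 distinct geometric isomers.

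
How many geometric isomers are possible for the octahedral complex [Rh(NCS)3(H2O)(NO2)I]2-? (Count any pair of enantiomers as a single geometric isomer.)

In an octahedral complex each vertex has one trans partner and four cis neighbours.
Systematic placement gives 4 geometric isomers: NCS mer (3 arrangements); NCS fac (chiral).

4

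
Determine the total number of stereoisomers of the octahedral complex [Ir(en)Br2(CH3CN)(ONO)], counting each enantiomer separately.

In an octahedral complex each vertex has one trans partner and four cis neighbours.
Each en is bidentate and must span two cis positions.
The distinct arrangements are (4 in all): Br trans; Br cis (3 arrangements, 2 chiral).
Of these, 2 lack any improper symmetry element and so occur as enantiomeric pairs, giving 4 + 2 = 6 stereoisomers in total.

6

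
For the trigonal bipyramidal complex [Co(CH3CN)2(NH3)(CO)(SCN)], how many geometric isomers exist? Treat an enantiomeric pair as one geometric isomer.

7

In a trigonal bipyramid the two axial positions differ from the three equatorial ones.
Exhaustive case analysis gives 7 geometric isomers.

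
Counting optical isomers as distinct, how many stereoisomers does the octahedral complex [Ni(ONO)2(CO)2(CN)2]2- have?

An octahedron has six vertices in three trans pairs; every non-trans pair is cis.
There are 5 geometric isomers: ONO trans, CO trans, CN trans; ONO cis, CO cis, CN trans; ONO trans, CO cis, CN cis; ONO cis, CO cis, CN cis (chiral); ONO cis, CO trans, CN cis.
One of these lacks any improper symmetry element and so occurs as an enantiomeric pair, giving 5 + 1 = 6 stereoisomers in total.

6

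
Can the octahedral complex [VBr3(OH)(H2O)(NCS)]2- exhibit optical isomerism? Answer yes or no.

yes

The six octahedral sites form three mutually perpendicular trans pairs.
Working through the distinct placements yields 4 geometric isomers: Br mer (3 arrangements); Br fac (chiral).
One of these lacks any improper symmetry element and so occurs as an enantiomeric pair, giving 4 + 1 = 5 stereoisomers in total.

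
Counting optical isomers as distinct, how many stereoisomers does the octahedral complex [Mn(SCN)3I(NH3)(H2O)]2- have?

5

An octahedron has six vertices in three trans pairs; every non-trans pair is cis.
Working through the distinct placements yields 4 geometric isomers: SCN mer (3 arrangements); SCN fac (chiral).
One of these lacks any improper symmetry element and so occurs as an enantiomeric pair, giving 4 + 1 = 5 stereoisomers in total.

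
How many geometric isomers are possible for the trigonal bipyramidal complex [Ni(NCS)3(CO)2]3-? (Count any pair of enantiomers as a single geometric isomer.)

3

A trigonal bipyramid has two axial and three equatorial sites, which are chemically inequivalent.
Working through the distinct placements yields 3 geometric isomers: CO both axial; CO one axial, one equatorial; CO both equatorial.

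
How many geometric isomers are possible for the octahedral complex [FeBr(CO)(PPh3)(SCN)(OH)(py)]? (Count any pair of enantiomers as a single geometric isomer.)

15

The six octahedral sites form three mutually perpendicular trans pairs.
Exhaustive case analysis gives 15 geometric isomers.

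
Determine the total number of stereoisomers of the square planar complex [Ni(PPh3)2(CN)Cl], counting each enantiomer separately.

In a square planar complex each vertex has one trans partner and two cis neighbours.
There are 2 geometric isomers: PPh3 cis; PPh3 trans.
Each arrangement has an internal mirror plane or centre of symmetry, so none is chiral.

2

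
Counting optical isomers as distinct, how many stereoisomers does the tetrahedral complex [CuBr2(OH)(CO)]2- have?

Only one geometric arrangement is possible.

1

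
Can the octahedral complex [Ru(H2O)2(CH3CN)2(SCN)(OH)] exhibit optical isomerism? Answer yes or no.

The six octahedral sites form three mutually perpendicular trans pairs.
Working through the distinct placements yields 6 geometric isomers: H2O trans, CH3CN trans; H2O cis, CH3CN trans; H2O cis, CH3CN cis (3 arrangements, 2 chiral); H2O trans, CH3CN cis.
Of these, 2 lack any improper symmetry element and so occur as enantiomeric pairs, giving 6 + 2 = 8 stereoisomers in total.

yes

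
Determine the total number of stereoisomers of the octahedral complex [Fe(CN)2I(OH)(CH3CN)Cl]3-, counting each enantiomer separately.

In an octahedral complex each vertex has one trans partner and four cis neighbours.
Placing the ligands in turn and identifying arrangements related by rotation or reflection leaves 9 distinct geometric isomers.
Of these, 6 lack any improper symmetry element and so occur as enantiomeric pairs, giving 9 + 6 = 15 stereoisomers in total.

15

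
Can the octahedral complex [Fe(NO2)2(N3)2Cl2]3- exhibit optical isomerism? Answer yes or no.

In an octahedral complex each vertex has one trans partner and four cis neighbours.
The distinct arrangements are (5 in all): NO2 trans, N3 trans, Cl trans; NO2 cis, N3 cis, Cl trans; NO2 trans, N3 cis, Cl cis; NO2 cis, N3 cis, Cl cis (chiral); NO2 cis, N3 trans, Cl cis.
One of these lacks any improper symmetry element and so occurs as an enantiomeric pair, giving 5 + 1 = 6 stereoisomers in total.

yes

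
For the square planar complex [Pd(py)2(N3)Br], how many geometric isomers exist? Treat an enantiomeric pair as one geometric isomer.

2

In a square planar complex each vertex has one trans partner and two cis neighbours.
The distinct arrangements are (2 in all): py cis; py trans.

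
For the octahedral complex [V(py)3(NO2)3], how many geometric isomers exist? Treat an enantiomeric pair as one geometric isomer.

2

In an octahedral complex each vertex has one trans partner and four cis neighbours.
Working through the distinct placements yields 2 geometric isomers: py mer; py fac.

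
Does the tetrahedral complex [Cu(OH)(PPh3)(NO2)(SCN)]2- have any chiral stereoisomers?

Only one geometric arrangement is possible; it has no improper symmetry element, so it exists as a pair of enantiomers (2 stereoisomers).

yes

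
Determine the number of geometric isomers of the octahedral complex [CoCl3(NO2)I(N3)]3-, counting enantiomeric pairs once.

An octahedron has six vertices in three trans pairs; every non-trans pair is cis.
Working through the distinct placements yields 4 geometric isomers: Cl mer (3 arrangements); Cl fac (chiral).

4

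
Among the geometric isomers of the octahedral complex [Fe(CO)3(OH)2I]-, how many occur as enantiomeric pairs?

Working through the distinct placements yields 3 geometric isomers: CO mer, OH trans; CO mer, OH cis; CO fac, OH cis.
Each arrangement has an internal mirror plane or centre of symmetry, so none is chiral.

0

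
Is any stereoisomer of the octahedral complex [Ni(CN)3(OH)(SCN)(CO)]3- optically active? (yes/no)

In an octahedral complex each vertex has one trans partner and four cis neighbours.
Working through the distinct placements yields 4 geometric isomers: CN mer (3 arrangements); CN fac (chiral).
One of these lacks any improper symmetry element and so occurs as an enantiomeric pair, giving 4 + 1 = 5 stereoisomers in total.

yes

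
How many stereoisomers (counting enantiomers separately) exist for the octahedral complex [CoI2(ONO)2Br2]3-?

6

In an octahedral complex each vertex has one trans partner and four cis neighbours.
There are 5 geometric isomers: I trans, ONO trans, Br trans; I cis, ONO cis, Br trans; I cis, ONO trans, Br cis; I cis, ONO cis, Br cis (chiral); I trans, ONO cis, Br cis.
One of these lacks any improper symmetry element and so occurs as an enantiomeric pair, giving 5 + 1 = 6 stereoisomers in total.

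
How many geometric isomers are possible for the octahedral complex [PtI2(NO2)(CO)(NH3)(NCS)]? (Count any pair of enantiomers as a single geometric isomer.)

9

The six octahedral sites form three mutually perpendicular trans pairs.
Systematic enumeration (placing each ligand type in turn and discarding arrangements equivalent by rotation or reflection) gives 9 geometric isomers.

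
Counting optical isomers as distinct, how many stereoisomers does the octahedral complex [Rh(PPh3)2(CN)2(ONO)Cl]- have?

The six octahedral sites form three mutually perpendicular trans pairs.
The distinct arrangements are (6 in all): PPh3 trans, CN trans; PPh3 cis, CN trans; PPh3 trans, CN cis; PPh3 cis, CN cis (3 arrangements, 2 chiral).
Of these, 2 lack any improper symmetry element and so occur as enantiomeric pairs, giving 6 + 2 = 8 stereoisomers in total.

8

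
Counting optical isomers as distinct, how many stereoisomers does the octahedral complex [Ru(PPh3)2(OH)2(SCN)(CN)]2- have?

8

In an octahedral complex each vertex has one trans partner and four cis neighbours.
The distinct arrangements are (6 in all): PPh3 cis, OH cis (3 arrangements, 2 chiral); PPh3 trans, OH cis; PPh3 cis, OH trans; PPh3 trans, OH trans.
Of these, 2 lack any improper symmetry element and so occur as enantiomeric pairs, giving 6 + 2 = 8 stereoisomers in total.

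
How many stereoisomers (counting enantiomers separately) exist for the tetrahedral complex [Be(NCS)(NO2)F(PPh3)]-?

All four vertices of a tetrahedron are equivalent and mutually adjacent, so cis/trans isomerism cannot arise.
Only one geometric arrangement is possible; it has no improper symmetry element, so it exists as a pair of enantiomers (2 stereoisomers).

2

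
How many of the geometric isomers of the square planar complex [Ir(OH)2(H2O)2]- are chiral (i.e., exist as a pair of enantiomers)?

0

Systematic placement gives 2 geometric isomers: OH cis; OH trans.
Each arrangement has an internal mirror plane or centre of symmetry, so none is chiral.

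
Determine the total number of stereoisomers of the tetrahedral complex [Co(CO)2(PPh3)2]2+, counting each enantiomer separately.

Only one geometric arrangement is possible.

1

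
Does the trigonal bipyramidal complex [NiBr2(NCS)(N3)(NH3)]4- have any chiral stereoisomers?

In a trigonal bipyramid the two axial positions differ from the three equatorial ones.
Systematic enumeration (placing each ligand type in turn and discarding arrangements equivalent by rotation or reflection) gives 7 geometric isomers.
Of these, 3 lack any improper symmetry element and so occur as enantiomeric pairs, giving 7 + 3 = 10 stereoisomers in total.

yes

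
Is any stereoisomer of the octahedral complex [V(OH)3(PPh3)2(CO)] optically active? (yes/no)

Working through the distinct placements yields 3 geometric isomers: OH mer, PPh3 trans; OH fac, PPh3 cis; OH mer, PPh3 cis.
Each arrangement has an internal mirror plane or centre of symmetry, so none is chiral.

no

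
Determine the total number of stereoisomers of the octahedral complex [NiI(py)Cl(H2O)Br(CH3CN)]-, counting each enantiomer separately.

Placing the ligands in turn and identifying arrangements related by rotation or reflection leaves 15 distinct geometric isomers.
Of these, 15 lack any improper symmetry element and so occur as enantiomeric pairs, giving 15 + 15 = 30 stereoisomers in total.

30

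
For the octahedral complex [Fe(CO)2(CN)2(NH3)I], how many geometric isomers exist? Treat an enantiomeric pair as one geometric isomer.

In an octahedral complex each vertex has one trans partner and four cis neighbours.
The distinct arrangements are (6 in all): CO trans, CN trans; CO cis, CN trans; CO cis, CN cis (3 arrangements, 2 chiral); CO trans, CN cis.

6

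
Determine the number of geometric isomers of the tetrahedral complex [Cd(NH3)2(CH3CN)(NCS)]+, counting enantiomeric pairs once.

All four vertices of a tetrahedron are equivalent and mutually adjacent, so cis/trans isomerism cannot arise.
Only one geometric arrangement is possible.

1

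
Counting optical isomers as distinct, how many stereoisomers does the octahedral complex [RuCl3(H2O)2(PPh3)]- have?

An octahedron has six vertices in three trans pairs; every non-trans pair is cis.
There are 3 geometric isomers: Cl mer, H2O cis; Cl mer, H2O trans; Cl fac, H2O cis.
Each arrangement has an internal mirror plane or centre of symmetry, so none is chiral.

3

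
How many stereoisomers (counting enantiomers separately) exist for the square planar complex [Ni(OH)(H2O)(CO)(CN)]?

Systematic placement gives 3 geometric isomers: (CN/H2O trans, CO/OH trans); (CN/OH trans, CO/H2O trans); (CN/CO trans, H2O/OH trans).
Each arrangement has an internal mirror plane or centre of symmetry, so none is chiral.

3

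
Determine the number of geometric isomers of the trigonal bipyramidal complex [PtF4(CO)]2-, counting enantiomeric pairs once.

2

In a trigonal bipyramid the two axial positions differ from the three equatorial ones.
The distinct arrangements are (2 in all): CO axial; CO equatorial.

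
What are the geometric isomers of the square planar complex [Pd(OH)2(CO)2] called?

cis and trans

A square has two trans pairs of vertices; adjacent vertices are cis.
The distinct arrangements are (2 in all): OH cis; OH trans.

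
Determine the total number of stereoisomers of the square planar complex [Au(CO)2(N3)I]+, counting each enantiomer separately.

Systematic placement gives 2 geometric isomers: CO cis; CO trans.
Each arrangement has an internal mirror plane or centre of symmetry, so none is chiral.

2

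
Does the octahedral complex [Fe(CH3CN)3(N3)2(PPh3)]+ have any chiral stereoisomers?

An octahedron has six vertices in three trans pairs; every non-trans pair is cis.
There are 3 geometric isomers: CH3CN mer, N3 cis; CH3CN mer, N3 trans; CH3CN fac, N3 cis.
Each arrangement has an internal mirror plane or centre of symmetry, so none is chiral.

no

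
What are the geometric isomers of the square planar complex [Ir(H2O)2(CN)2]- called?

In a square planar complex each vertex has one trans partner and two cis neighbours.
The distinct arrangements are (2 in all): H2O cis; H2O trans.

cis and trans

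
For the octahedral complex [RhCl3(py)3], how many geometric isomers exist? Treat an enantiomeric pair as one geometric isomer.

An octahedron has six vertices in three trans pairs; every non-trans pair is cis.
The distinct arrangements are (2 in all): Cl mer; Cl fac.

2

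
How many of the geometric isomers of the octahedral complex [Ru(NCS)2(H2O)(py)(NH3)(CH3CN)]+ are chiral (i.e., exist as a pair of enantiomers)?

An octahedron has six vertices in three trans pairs; every non-trans pair is cis.
Systematic enumeration (placing each ligand type in turn and discarding arrangements equivalent by rotation or reflection) gives 9 geometric isomers.
Of these, 6 lack any improper symmetry element and so occur as enantiomeric pairs, giving 9 + 6 = 15 stereoisomers in total.

6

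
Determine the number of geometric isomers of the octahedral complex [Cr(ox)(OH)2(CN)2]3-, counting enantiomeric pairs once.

3

In an octahedral complex each vertex has one trans partner and four cis neighbours.
Each ox is bidentate and must span two cis positions.
There are 3 geometric isomers: OH cis, CN trans; OH cis, CN cis (chiral); OH trans, CN cis.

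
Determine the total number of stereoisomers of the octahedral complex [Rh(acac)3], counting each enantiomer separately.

Each acac is bidentate and must span two cis positions.
Only one geometric arrangement is possible; it has no improper symmetry element, so it exists as a pair of enantiomers (2 stereoisomers).

2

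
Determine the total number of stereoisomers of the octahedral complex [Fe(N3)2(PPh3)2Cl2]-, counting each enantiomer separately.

6

The six octahedral sites form three mutually perpendicular trans pairs.
Working through the distinct placements yields 5 geometric isomers: N3 trans, PPh3 trans, Cl trans; N3 cis, PPh3 cis, Cl trans; N3 cis, PPh3 trans, Cl cis; N3 cis, PPh3 cis, Cl cis (chiral); N3 trans, PPh3 cis, Cl cis.
One of these lacks any improper symmetry element and so occurs as an enantiomeric pair, giving 5 + 1 = 6 stereoisomers in total.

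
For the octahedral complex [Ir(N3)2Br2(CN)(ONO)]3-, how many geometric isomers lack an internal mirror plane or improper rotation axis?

Systematic placement gives 6 geometric isomers: N3 cis, Br trans; N3 trans, Br trans; N3 cis, Br cis (3 arrangements, 2 chiral); N3 trans, Br cis.
Of these, 2 lack any improper symmetry element and so occur as enantiomeric pairs, giving 6 + 2 = 8 stereoisomers in total.

2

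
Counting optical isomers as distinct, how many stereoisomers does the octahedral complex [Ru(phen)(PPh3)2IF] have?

An octahedron has six vertices in three trans pairs; every non-trans pair is cis.
Each phen is bidentate and must span two cis positions.
The distinct arrangements are (4 in all): PPh3 cis (3 arrangements, 2 chiral); PPh3 trans.
Of these, 2 lack any improper symmetry element and so occur as enantiomeric pairs, giving 4 + 2 = 6 stereoisomers in total.

6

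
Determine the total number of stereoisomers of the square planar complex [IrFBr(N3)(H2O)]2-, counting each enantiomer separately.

In a square planar complex each vertex has one trans partner and two cis neighbours.
The distinct arrangements are (3 in all): (Br/H2O trans, F/N3 trans); (Br/N3 trans, F/H2O trans); (Br/F trans, H2O/N3 trans).
Each arrangement has an internal mirror plane or centre of symmetry, so none is chiral.

3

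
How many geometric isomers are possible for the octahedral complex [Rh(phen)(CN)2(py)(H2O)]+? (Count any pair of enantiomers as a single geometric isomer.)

Each phen is bidentate and must span two cis positions.
Working through the distinct placements yields 4 geometric isomers: CN trans; CN cis (3 arrangements, 2 chiral).

4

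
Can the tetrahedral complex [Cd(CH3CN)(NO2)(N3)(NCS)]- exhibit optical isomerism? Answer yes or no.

yes

In a tetrahedral complex all four positions are equivalent and every pair of ligands is adjacent — there is no cis/trans distinction.
Only one geometric arrangement is possible; it has no improper symmetry element, so it exists as a pair of enantiomers (2 stereoisomers).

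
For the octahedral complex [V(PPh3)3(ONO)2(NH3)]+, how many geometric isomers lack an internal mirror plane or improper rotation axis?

There are 3 geometric isomers: PPh3 mer, ONO cis; PPh3 mer, ONO trans; PPh3 fac, ONO cis.
Each arrangement has an internal mirror plane or centre of symmetry, so none is chiral.

0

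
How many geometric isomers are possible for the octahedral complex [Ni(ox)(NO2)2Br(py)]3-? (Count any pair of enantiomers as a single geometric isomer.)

Each ox is bidentate and must span two cis positions.
Working through the distinct placements yields 4 geometric isomers: NO2 cis (3 arrangements, 2 chiral); NO2 trans.

4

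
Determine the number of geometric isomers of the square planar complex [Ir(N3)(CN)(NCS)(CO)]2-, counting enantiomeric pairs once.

Working through the distinct placements yields 3 geometric isomers: (CN/N3 trans, CO/NCS trans); (CN/NCS trans, CO/N3 trans); (CN/CO trans, N3/NCS trans).

3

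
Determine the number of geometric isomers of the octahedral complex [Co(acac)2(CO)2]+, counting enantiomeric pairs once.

In an octahedral complex each vertex has one trans partner and four cis neighbours.
Each acac is bidentate and must span two cis positions.
Working through the distinct placements yields 2 geometric isomers: CO trans; CO cis (chiral).

2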